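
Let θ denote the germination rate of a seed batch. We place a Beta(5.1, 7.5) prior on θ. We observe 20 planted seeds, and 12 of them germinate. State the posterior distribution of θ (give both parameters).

The binomial likelihood is conjugate to the Beta prior: with 12 successes and 8 failures, the posterior is Beta(5.1+12, 7.5+8) = Beta(17.1, 15.5).

Posterior: Beta(17.1, 15.5)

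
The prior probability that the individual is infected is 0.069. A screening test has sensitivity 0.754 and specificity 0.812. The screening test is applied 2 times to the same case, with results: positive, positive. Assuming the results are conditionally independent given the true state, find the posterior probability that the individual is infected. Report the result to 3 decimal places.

Posterior P(H) ≈ 0.544

Let H be the event that the individual is infected; start with P(H) = 0.069. P('positive'|H) = 0.754, P('positive'|¬H) = 0.188.
Update on result 1 ('positive'): P(H) ← 0.754·0.0690 / (0.754·0.0690 + 0.188·0.9310) = 0.052026/0.22705 = 0.2291.
Update on result 2 ('positive'): P(H) ← 0.754·0.2291 / (0.754·0.2291 + 0.188·0.7709) = 0.17277/0.31769 = 0.5438.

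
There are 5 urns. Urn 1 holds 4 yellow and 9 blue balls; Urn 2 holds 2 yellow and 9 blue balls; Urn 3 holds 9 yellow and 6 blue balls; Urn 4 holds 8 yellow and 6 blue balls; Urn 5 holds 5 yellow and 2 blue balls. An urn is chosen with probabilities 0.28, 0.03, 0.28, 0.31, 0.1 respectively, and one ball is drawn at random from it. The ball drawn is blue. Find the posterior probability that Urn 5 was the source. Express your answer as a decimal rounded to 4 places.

Posterior probability ≈ 0.0581

P(blue|Urn 1) = 0.6923; P(blue|Urn 2) = 0.8182; P(blue|Urn 3) = 0.4; P(blue|Urn 4) = 0.4286; P(blue|Urn 5) = 0.2857.
Prior × likelihood for each source: 0.28·0.6923=0.1938, 0.03·0.8182=0.02455, 0.28·0.4=0.1120, 0.31·0.4286=0.1329, 0.1·0.2857=0.02857. Summing gives P(blue) = 0.49182.
P(Urn 5 | blue) = 0.02857 / 0.49182 = 0.0581.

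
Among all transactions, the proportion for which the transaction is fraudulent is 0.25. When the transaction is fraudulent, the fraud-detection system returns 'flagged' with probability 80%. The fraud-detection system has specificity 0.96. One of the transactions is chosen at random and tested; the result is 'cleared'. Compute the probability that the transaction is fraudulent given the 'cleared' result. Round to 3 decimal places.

Write H for 'the transaction is fraudulent'. Prior odds H:¬H = 0.25/0.75 = 0.33333. For the 'cleared' outcome, the likelihood ratio is 0.2/0.96 = 0.20833.
Posterior odds = 0.33333 × 0.20833 = 0.069444, so P(H|E) = 0.069444/(1+0.069444) = 0.065.

P(H | E) ≈ 0.065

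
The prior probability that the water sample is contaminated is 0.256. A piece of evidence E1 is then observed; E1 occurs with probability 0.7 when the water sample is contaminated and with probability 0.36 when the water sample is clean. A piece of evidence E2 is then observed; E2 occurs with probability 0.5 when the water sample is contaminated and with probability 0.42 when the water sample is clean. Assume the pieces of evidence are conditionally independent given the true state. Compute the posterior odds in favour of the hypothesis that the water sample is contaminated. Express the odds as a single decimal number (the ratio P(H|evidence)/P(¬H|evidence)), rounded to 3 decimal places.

Prior odds = 0.256/(1−0.256) = 0.34409.
Likelihood ratio for E1 = 0.7/0.36 = 1.9444.
Likelihood ratio for E2 = 0.5/0.42 = 1.1905.
Posterior odds = prior odds × LR₁ × LR₂ = 0.79650.

Posterior odds ≈ 0.796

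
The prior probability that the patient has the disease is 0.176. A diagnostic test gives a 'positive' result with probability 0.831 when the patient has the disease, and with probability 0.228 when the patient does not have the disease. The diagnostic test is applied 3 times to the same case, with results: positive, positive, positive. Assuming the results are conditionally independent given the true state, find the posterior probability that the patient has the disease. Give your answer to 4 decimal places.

Let H be the event that the patient has the disease; start with P(H) = 0.176. P('positive'|H) = 0.831, P('positive'|¬H) = 0.228.
Update on result 1 ('positive'): P(H) ← 0.831·0.1760 / (0.831·0.1760 + 0.228·0.8240) = 0.14626/0.33413 = 0.4377.
Update on result 2 ('positive'): P(H) ← 0.831·0.4377 / (0.831·0.4377 + 0.228·0.5623) = 0.36375/0.49195 = 0.7394.
Update on result 3 ('positive'): P(H) ← 0.831·0.7394 / (0.831·0.7394 + 0.228·0.2606) = 0.61445/0.67386 = 0.9118.

Posterior P(H) ≈ 0.9118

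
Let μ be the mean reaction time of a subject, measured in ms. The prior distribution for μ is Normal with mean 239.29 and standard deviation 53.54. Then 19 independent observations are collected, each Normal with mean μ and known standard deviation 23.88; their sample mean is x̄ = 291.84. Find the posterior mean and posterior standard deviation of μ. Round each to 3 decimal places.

With known σ, the Normal prior is conjugate. Weight on the data is w = (n/σ²)/(n/σ² + 1/τ₀²) = 0.0333185/(0.0333185+0.00034885) = 0.98964.
Posterior mean = w·x̄ + (1−w)·μ₀ = 0.98964·291.84 + 0.010362·239.29 = 291.295. Posterior variance = 1/(0.0333185+0.00034885) = 29.7024, so SD = 5.450.

Posterior mean ≈ 291.295; posterior SD ≈ 5.450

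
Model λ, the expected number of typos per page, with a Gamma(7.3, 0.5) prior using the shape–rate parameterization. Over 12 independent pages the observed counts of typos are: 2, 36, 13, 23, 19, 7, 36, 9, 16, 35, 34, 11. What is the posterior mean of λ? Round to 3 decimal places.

Posterior mean ≈ 19.864

Total count ∑xᵢ = 241 over n = 12 pages.
Gamma is conjugate to the Poisson likelihood: posterior is Gamma(shape = 7.3+241 = 248.3, rate = 0.5+12 = 12.5).
E[λ | data] = 248.3/12.5 = 19.864.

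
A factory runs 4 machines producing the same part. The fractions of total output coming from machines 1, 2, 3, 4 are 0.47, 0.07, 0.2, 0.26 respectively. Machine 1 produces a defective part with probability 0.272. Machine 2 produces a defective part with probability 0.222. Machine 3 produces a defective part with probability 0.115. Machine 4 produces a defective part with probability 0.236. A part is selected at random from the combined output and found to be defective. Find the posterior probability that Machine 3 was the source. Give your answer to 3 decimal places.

Tabulate prior·likelihood by source: [1] prior 0.47, lik 0.272, product 0.1278; [2] prior 0.07, lik 0.222, product 0.01554; [3] prior 0.2, lik 0.115, product 0.02300; [4] prior 0.26, lik 0.236, product 0.06136.
Normalizing constant = 0.22774; the posterior for Machine 3 is its product over the sum, 0.02300/0.22774 = 0.101.

Posterior probability ≈ 0.101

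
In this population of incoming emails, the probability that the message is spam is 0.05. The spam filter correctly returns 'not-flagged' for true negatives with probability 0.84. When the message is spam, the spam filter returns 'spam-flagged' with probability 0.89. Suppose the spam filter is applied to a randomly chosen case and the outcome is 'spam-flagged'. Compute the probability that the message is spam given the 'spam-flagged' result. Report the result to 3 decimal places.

P(H | E) ≈ 0.226

Write H for 'the message is spam'. Prior odds H:¬H = 0.05/0.95 = 0.052632. For the 'spam-flagged' outcome, the likelihood ratio is 0.89/0.16 = 5.5625.
Posterior odds = 0.052632 × 5.5625 = 0.29276, so P(H|E) = 0.29276/(1+0.29276) = 0.226.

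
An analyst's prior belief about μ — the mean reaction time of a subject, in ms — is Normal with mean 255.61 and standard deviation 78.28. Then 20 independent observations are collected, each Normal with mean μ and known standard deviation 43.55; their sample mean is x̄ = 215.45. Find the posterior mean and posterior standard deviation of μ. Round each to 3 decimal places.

With known σ, the Normal prior is conjugate. Weight on the data is w = (n/σ²)/(n/σ² + 1/τ₀²) = 0.0105452/(0.0105452+0.00016319) = 0.98476.
Posterior mean = w·x̄ + (1−w)·μ₀ = 0.98476·215.45 + 0.015240·255.61 = 216.062. Posterior variance = 1/(0.0105452+0.00016319) = 93.3849, so SD = 9.664.

Posterior mean ≈ 216.062; posterior SD ≈ 9.664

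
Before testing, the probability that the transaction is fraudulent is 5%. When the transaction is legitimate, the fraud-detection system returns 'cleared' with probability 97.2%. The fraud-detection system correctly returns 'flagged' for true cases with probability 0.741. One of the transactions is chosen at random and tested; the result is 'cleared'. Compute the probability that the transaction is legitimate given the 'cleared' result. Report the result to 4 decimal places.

Let H be the event that the transaction is fraudulent. P(H) = 0.05, so P(¬H) = 0.95. With E the 'cleared' result, P(E|H) = 0.259 and P(E|¬H) = 0.972.
P(E) = 0.259·0.05 + 0.972·0.95 = 0.012950 + 0.92340 = 0.93635.
By Bayes' theorem, P(H|E) = 0.012950 / 0.93635 = 0.0138. Hence P(¬H|E) = 1 − 0.0138 = 0.9862.

P(¬H | E) ≈ 0.9862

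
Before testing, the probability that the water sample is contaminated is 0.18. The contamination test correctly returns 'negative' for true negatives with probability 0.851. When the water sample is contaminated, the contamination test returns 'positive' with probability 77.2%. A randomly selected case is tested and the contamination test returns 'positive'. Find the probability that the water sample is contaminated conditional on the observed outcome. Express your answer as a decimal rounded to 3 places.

Write H for 'the water sample is contaminated'. Prior odds H:¬H = 0.18/0.82 = 0.21951. For the 'positive' outcome, the likelihood ratio is 0.772/0.149 = 5.1812.
Posterior odds = 0.21951 × 5.1812 = 1.1373, so P(H|E) = 1.1373/(1+1.1373) = 0.532.

P(H | E) ≈ 0.532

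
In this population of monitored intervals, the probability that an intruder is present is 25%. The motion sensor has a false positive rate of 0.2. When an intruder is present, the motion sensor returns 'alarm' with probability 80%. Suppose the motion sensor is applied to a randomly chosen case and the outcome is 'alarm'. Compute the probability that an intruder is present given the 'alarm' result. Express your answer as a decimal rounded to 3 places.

P(H | E) ≈ 0.571

Write H for 'an intruder is present'. Prior odds H:¬H = 0.25/0.75 = 0.33333. For the 'alarm' outcome, the likelihood ratio is 0.8/0.2 = 4.0000.
Posterior odds = 0.33333 × 4.0000 = 1.3333, so P(H|E) = 1.3333/(1+1.3333) = 0.571.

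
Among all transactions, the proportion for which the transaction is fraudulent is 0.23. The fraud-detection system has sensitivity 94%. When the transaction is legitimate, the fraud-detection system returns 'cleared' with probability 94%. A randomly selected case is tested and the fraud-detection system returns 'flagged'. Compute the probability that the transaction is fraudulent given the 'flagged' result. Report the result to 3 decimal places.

P(H | E) ≈ 0.824

Let H be the event that the transaction is fraudulent. P(H) = 0.23, so P(¬H) = 0.77. With E the 'flagged' result, P(E|H) = 0.94 and P(E|¬H) = 0.06.
P(E) = 0.94·0.23 + 0.06·0.77 = 0.21620 + 0.046200 = 0.26240.
By Bayes' theorem, P(H|E) = 0.21620 / 0.26240 = 0.824.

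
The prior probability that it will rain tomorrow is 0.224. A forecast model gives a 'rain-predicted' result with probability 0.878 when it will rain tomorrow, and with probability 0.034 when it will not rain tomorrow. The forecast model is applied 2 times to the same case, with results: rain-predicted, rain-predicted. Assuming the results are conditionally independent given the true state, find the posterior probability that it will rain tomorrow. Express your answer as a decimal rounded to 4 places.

Posterior P(H) ≈ 0.9948

Let H be the event that it will rain tomorrow; start with P(H) = 0.224. P('rain-predicted'|H) = 0.878, P('rain-predicted'|¬H) = 0.034.
Update on result 1 ('rain-predicted'): P(H) ← 0.878·0.2240 / (0.878·0.2240 + 0.034·0.7760) = 0.19667/0.22306 = 0.8817.
Update on result 2 ('rain-predicted'): P(H) ← 0.878·0.8817 / (0.878·0.8817 + 0.034·0.1183) = 0.77415/0.77817 = 0.9948.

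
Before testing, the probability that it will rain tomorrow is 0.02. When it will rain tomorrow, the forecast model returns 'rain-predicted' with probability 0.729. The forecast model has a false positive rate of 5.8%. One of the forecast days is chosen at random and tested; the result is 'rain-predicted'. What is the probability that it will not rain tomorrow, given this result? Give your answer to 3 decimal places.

P(¬H | E) ≈ 0.796

Let H be the event that it will rain tomorrow. P(H) = 0.02, so P(¬H) = 0.98. With E the 'rain-predicted' result, P(E|H) = 0.729 and P(E|¬H) = 0.058.
P(E) = 0.729·0.02 + 0.058·0.98 = 0.014580 + 0.056840 = 0.071420.
By Bayes' theorem, P(H|E) = 0.014580 / 0.071420 = 0.204. Hence P(¬H|E) = 1 − 0.204 = 0.796.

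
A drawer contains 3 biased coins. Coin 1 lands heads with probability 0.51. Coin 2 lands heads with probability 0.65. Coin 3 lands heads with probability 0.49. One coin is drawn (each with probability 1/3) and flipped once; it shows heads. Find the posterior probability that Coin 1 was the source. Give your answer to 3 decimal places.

Tabulate prior·likelihood by source: [1] prior 0.333333, lik 0.51, product 0.1700; [2] prior 0.333333, lik 0.65, product 0.2167; [3] prior 0.333333, lik 0.49, product 0.1633.
Normalizing constant = 0.55000; the posterior for Coin 1 is its product over the sum, 0.1700/0.55000 = 0.309.

Posterior probability ≈ 0.309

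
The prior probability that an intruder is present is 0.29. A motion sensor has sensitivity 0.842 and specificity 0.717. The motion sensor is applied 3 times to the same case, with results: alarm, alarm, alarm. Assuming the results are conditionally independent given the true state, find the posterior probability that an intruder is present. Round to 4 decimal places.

With H the event that an intruder is present, the joint likelihood of the observed sequence is P(data|H) = 0.842·0.842·0.842 = 0.59695 and P(data|¬H) = 0.283·0.283·0.283 = 0.022665.
Bayes: P(H|data) = 0.29·0.59695 / (0.29·0.59695 + 0.71·0.022665) = 0.17311/0.18921 = 0.9149.

Posterior P(H) ≈ 0.9149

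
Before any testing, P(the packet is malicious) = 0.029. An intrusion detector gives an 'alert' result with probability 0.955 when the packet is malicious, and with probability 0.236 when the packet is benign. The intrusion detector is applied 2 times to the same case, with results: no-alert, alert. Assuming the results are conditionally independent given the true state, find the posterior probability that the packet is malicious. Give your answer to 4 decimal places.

Posterior P(H) ≈ 0.0071

Let H be the event that the packet is malicious; start with P(H) = 0.029. P('alert'|H) = 0.955, P('alert'|¬H) = 0.236.
Update on result 1 ('no-alert'): P(H) ← 0.045·0.0290 / (0.045·0.0290 + 0.764·0.9710) = 0.0013050/0.74315 = 0.0018.
Update on result 2 ('alert'): P(H) ← 0.955·0.0018 / (0.955·0.0018 + 0.236·0.9982) = 0.0016770/0.23726 = 0.0071.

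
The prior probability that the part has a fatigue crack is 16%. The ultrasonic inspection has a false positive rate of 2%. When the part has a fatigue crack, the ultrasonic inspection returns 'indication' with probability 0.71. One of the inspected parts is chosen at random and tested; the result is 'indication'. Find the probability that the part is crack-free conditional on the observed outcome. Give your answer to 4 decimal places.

Write H for 'the part has a fatigue crack'. Prior odds H:¬H = 0.16/0.84 = 0.19048. For the 'indication' outcome, the likelihood ratio is 0.71/0.02 = 35.500.
Posterior odds = 0.19048 × 35.500 = 6.7619, so P(H|E) = 6.7619/(1+6.7619) = 0.8712. Then P(¬H|E) = 1 − 0.8712 = 0.1288.

P(¬H | E) ≈ 0.1288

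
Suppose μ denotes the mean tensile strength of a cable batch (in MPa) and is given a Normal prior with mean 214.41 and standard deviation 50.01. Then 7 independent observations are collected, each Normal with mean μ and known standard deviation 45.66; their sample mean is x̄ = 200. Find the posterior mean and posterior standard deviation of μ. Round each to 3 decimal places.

Posterior mean ≈ 201.533; posterior SD ≈ 16.314

Prior precision 1/τ₀² = 1/50.01² = 0.00039984; data precision n/σ² = 7/45.66² = 0.00335758.
Posterior precision = 0.00039984 + 0.00335758 = 0.00375742, giving posterior SD = 1/√0.00375742 = 16.314.
Posterior mean = (0.00039984·214.41 + 0.00335758·200) / 0.00375742 = 201.533.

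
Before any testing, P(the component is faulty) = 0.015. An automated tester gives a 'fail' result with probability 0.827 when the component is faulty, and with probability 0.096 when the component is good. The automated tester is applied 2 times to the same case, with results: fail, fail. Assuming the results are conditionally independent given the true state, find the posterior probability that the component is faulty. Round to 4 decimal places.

Posterior P(H) ≈ 0.5305

Let H be the event that the component is faulty; start with P(H) = 0.015. P('fail'|H) = 0.827, P('fail'|¬H) = 0.096.
Update on result 1 ('fail'): P(H) ← 0.827·0.0150 / (0.827·0.0150 + 0.096·0.9850) = 0.012405/0.10697 = 0.1160.
Update on result 2 ('fail'): P(H) ← 0.827·0.1160 / (0.827·0.1160 + 0.096·0.8840) = 0.095909/0.18078 = 0.5305.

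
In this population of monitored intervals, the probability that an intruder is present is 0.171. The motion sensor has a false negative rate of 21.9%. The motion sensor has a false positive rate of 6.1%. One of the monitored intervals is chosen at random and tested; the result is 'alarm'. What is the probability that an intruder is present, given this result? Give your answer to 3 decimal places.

Write H for 'an intruder is present'. Prior odds H:¬H = 0.171/0.829 = 0.20627. For the 'alarm' outcome, the likelihood ratio is 0.781/0.061 = 12.803.
Posterior odds = 0.20627 × 12.803 = 2.6410, so P(H|E) = 2.6410/(1+2.6410) = 0.725.

P(H | E) ≈ 0.725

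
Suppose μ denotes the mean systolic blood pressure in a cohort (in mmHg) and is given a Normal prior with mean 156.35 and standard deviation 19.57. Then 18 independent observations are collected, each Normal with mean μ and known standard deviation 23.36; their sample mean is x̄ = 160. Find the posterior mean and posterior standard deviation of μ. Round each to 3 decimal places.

Posterior mean ≈ 159.732; posterior SD ≈ 5.300

Prior precision 1/τ₀² = 1/19.57² = 0.00261107; data precision n/σ² = 18/23.36² = 0.0329858.
Posterior precision = 0.00261107 + 0.0329858 = 0.0355969, giving posterior SD = 1/√0.0355969 = 5.300.
Posterior mean = (0.00261107·156.35 + 0.0329858·160) / 0.0355969 = 159.732.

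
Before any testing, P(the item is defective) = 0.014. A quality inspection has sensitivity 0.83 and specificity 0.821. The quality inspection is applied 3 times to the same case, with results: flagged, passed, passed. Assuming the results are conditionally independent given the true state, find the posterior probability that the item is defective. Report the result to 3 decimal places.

Let H be the event that the item is defective; start with P(H) = 0.014. P('flagged'|H) = 0.83, P('flagged'|¬H) = 0.179.
Update on result 1 ('flagged'): P(H) ← 0.83·0.0140 / (0.83·0.0140 + 0.179·0.9860) = 0.011620/0.18811 = 0.0618.
Update on result 2 ('passed'): P(H) ← 0.17·0.0618 / (0.17·0.0618 + 0.821·0.9382) = 0.010501/0.78079 = 0.0134.
Update on result 3 ('passed'): P(H) ← 0.17·0.0134 / (0.17·0.0134 + 0.821·0.9866) = 0.0022864/0.81224 = 0.0028.

Posterior P(H) ≈ 0.003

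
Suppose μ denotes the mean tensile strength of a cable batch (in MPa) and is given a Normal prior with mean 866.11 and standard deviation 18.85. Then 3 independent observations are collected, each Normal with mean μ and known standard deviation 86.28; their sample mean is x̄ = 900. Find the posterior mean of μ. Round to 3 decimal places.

Posterior mean ≈ 870.355

Prior precision 1/τ₀² = 1/18.85² = 0.00281434; data precision n/σ² = 3/86.28² = 0.00040300.
Posterior precision = 0.00281434 + 0.00040300 = 0.00321734.
Posterior mean = (0.00281434·866.11 + 0.00040300·900) / 0.00321734 = 870.355.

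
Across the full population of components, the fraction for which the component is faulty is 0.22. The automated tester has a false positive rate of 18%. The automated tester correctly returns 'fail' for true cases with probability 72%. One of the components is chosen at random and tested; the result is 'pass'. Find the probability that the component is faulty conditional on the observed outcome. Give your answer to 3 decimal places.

Let H be the event that the component is faulty. P(H) = 0.22, so P(¬H) = 0.78. With E the 'pass' result, P(E|H) = 0.28 and P(E|¬H) = 0.82.
P(E) = 0.28·0.22 + 0.82·0.78 = 0.061600 + 0.63960 = 0.70120.
By Bayes' theorem, P(H|E) = 0.061600 / 0.70120 = 0.088.

P(H | E) ≈ 0.088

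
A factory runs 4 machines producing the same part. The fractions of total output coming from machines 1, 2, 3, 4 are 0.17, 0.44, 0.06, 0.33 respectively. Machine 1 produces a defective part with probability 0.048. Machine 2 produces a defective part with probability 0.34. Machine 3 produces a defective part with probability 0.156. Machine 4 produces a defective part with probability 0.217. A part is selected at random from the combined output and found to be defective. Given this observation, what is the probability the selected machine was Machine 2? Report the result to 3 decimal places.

Tabulate prior·likelihood by source: [1] prior 0.17, lik 0.048, product 0.008160; [2] prior 0.44, lik 0.34, product 0.1496; [3] prior 0.06, lik 0.156, product 0.009360; [4] prior 0.33, lik 0.217, product 0.07161.
Normalizing constant = 0.23873; the posterior for Machine 2 is its product over the sum, 0.1496/0.23873 = 0.627.

Posterior probability ≈ 0.627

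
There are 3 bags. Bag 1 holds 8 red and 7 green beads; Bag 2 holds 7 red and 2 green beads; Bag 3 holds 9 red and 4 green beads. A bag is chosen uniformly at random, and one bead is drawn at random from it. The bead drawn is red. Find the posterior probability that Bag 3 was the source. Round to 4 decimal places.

Posterior probability ≈ 0.3456

P(red|Bag 1) = 0.5333; P(red|Bag 2) = 0.7778; P(red|Bag 3) = 0.6923.
Prior × likelihood for each source: 0.333333·0.5333=0.1778, 0.333333·0.7778=0.2593, 0.333333·0.6923=0.2308. Summing gives P(red) = 0.66781.
P(Bag 3 | red) = 0.2308 / 0.66781 = 0.3456.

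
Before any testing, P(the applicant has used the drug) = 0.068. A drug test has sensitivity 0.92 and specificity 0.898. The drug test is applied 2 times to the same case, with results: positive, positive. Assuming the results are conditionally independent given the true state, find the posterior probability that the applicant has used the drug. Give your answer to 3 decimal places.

Posterior P(H) ≈ 0.856

With H the event that the applicant has used the drug, the joint likelihood of the observed sequence is P(data|H) = 0.92·0.92 = 0.84640 and P(data|¬H) = 0.102·0.102 = 0.010404.
Bayes: P(H|data) = 0.068·0.84640 / (0.068·0.84640 + 0.932·0.010404) = 0.057555/0.067252 = 0.8558.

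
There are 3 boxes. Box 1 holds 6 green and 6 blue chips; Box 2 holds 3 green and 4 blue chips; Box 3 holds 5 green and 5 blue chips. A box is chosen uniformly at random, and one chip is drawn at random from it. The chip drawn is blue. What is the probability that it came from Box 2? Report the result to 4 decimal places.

Posterior probability ≈ 0.3636

P(blue|Box 1) = 0.5; P(blue|Box 2) = 0.5714; P(blue|Box 3) = 0.5.
Prior × likelihood for each source: 0.333333·0.5=0.1667, 0.333333·0.5714=0.1905, 0.333333·0.5=0.1667. Summing gives P(blue) = 0.52381.
P(Box 2 | blue) = 0.1905 / 0.52381 = 0.3636.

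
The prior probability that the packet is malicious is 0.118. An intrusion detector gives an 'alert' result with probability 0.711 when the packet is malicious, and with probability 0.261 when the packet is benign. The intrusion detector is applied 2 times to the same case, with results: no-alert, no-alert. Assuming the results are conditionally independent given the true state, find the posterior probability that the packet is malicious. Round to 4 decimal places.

Let H be the event that the packet is malicious; start with P(H) = 0.118. P('alert'|H) = 0.711, P('alert'|¬H) = 0.261.
Update on result 1 ('no-alert'): P(H) ← 0.289·0.1180 / (0.289·0.1180 + 0.739·0.8820) = 0.034102/0.68590 = 0.0497.
Update on result 2 ('no-alert'): P(H) ← 0.289·0.0497 / (0.289·0.0497 + 0.739·0.9503) = 0.014369/0.71663 = 0.0201.

Posterior P(H) ≈ 0.0201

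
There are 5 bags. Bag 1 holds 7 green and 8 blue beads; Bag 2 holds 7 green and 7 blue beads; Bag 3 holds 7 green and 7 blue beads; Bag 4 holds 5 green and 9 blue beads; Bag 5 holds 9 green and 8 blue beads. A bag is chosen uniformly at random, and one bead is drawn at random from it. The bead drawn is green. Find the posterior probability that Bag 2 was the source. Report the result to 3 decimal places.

Posterior probability ≈ 0.212

Tabulate prior·likelihood by source: [1] prior 0.2, lik 0.4667, product 0.09333; [2] prior 0.2, lik 0.5, product 0.1000; [3] prior 0.2, lik 0.5, product 0.1000; [4] prior 0.2, lik 0.3571, product 0.07143; [5] prior 0.2, lik 0.5294, product 0.1059.
Normalizing constant = 0.47064; the posterior for Bag 2 is its product over the sum, 0.1000/0.47064 = 0.212.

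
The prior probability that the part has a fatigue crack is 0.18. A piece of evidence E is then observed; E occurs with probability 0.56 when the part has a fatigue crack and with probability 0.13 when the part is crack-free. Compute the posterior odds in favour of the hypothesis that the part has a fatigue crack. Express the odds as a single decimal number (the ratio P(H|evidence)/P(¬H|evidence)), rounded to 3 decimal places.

Posterior odds ≈ 0.946

Prior odds = 0.18/(1−0.18) = 0.21951.
Likelihood ratio for E = 0.56/0.13 = 4.3077.
Posterior odds = prior odds × LR = 0.94559.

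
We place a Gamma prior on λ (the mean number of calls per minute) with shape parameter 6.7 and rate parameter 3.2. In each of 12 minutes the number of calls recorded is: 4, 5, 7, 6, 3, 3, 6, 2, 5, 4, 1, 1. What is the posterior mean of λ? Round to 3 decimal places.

Total count ∑xᵢ = 47 over n = 12 minutes.
Gamma is conjugate to the Poisson likelihood: posterior is Gamma(shape = 6.7+47 = 53.7, rate = 3.2+12 = 15.2).
E[λ | data] = 53.7/15.2 = 3.533.

Posterior mean ≈ 3.533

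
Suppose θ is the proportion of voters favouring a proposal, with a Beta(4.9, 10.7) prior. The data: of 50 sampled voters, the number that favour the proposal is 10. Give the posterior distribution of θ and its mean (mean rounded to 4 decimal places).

The binomial likelihood is conjugate to the Beta prior: with 10 successes and 40 failures, the posterior is Beta(4.9+10, 10.7+40) = Beta(14.9, 50.7).
Posterior mean = α/(α+β) = 14.9/65.6 = 0.2271.

Posterior: Beta(14.9, 50.7); mean ≈ 0.2271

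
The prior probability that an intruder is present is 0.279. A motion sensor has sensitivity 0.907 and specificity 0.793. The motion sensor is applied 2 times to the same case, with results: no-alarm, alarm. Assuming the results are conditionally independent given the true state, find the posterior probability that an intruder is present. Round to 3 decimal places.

With H the event that an intruder is present, the joint likelihood of the observed sequence is P(data|H) = 0.093·0.907 = 0.084351 and P(data|¬H) = 0.793·0.207 = 0.16415.
Bayes: P(H|data) = 0.279·0.084351 / (0.279·0.084351 + 0.721·0.16415) = 0.023534/0.14189 = 0.1659.

Posterior P(H) ≈ 0.166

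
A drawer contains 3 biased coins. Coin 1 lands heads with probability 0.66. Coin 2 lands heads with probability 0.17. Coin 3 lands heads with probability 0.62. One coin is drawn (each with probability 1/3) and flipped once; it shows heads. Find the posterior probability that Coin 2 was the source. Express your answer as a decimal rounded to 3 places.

Posterior probability ≈ 0.117

Tabulate prior·likelihood by source: [1] prior 0.333333, lik 0.66, product 0.2200; [2] prior 0.333333, lik 0.17, product 0.05667; [3] prior 0.333333, lik 0.62, product 0.2067.
Normalizing constant = 0.48333; the posterior for Coin 2 is its product over the sum, 0.05667/0.48333 = 0.117.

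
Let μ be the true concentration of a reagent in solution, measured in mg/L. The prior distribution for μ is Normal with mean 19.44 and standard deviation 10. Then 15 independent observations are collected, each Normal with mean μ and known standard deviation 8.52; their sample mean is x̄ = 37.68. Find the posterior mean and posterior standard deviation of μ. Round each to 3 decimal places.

With known σ, the Normal prior is conjugate. Weight on the data is w = (n/σ²)/(n/σ² + 1/τ₀²) = 0.206639/(0.206639+0.0100000) = 0.95384.
Posterior mean = w·x̄ + (1−w)·μ₀ = 0.95384·37.68 + 0.046160·19.44 = 36.838. Posterior variance = 1/(0.206639+0.0100000) = 4.61598, so SD = 2.148.

Posterior mean ≈ 36.838; posterior SD ≈ 2.148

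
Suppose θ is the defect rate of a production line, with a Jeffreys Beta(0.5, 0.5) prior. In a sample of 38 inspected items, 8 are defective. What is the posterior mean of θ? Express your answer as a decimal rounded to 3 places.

Posterior mean ≈ 0.218

The binomial likelihood is conjugate to the Beta prior: with 8 successes and 30 failures, the posterior is Beta(0.5+8, 0.5+30) = Beta(8.5, 30.5).
E[θ | data] = 8.5/(8.5+30.5) = 0.218.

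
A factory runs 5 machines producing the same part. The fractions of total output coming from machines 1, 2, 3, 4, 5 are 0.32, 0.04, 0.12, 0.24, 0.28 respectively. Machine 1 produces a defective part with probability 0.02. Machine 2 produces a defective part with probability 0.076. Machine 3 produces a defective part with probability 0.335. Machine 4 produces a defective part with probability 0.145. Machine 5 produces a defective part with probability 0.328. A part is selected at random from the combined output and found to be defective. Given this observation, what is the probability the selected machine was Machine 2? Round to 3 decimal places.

P(defective|M1) = 0.02; P(defective|M2) = 0.076; P(defective|M3) = 0.335; P(defective|M4) = 0.145; P(defective|M5) = 0.328.
Prior × likelihood for each source: 0.32·0.02=0.006400, 0.04·0.076=0.003040, 0.12·0.335=0.04020, 0.24·0.145=0.03480, 0.28·0.328=0.09184. Summing gives P(defective) = 0.17628.
P(Machine 2 | defective) = 0.003040 / 0.17628 = 0.017.

Posterior probability ≈ 0.017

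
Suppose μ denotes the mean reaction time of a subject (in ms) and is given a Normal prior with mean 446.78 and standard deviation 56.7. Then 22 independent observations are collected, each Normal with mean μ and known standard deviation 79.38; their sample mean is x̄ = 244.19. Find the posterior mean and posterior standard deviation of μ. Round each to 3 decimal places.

Prior precision 1/τ₀² = 1/56.7² = 0.00031105; data precision n/σ² = 22/79.38² = 0.00349141.
Posterior precision = 0.00031105 + 0.00349141 = 0.00380246, giving posterior SD = 1/√0.00380246 = 16.217.
Posterior mean = (0.00031105·446.78 + 0.00349141·244.19) / 0.00380246 = 260.762.

Posterior mean ≈ 260.762; posterior SD ≈ 16.217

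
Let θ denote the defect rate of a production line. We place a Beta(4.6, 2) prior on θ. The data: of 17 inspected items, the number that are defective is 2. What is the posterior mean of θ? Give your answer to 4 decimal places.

Posterior mean ≈ 0.2797

The binomial likelihood is conjugate to the Beta prior: with 2 successes and 15 failures, the posterior is Beta(4.6+2, 2+15) = Beta(6.6, 17).
Posterior mean = α/(α+β) = 6.6/23.6 = 0.2797.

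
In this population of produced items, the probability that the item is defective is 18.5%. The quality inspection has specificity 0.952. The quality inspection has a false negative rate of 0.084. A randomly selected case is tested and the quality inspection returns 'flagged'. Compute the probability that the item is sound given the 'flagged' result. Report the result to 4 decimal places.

P(¬H | E) ≈ 0.1876

Write H for 'the item is defective'. Prior odds H:¬H = 0.185/0.815 = 0.22699. For the 'flagged' outcome, the likelihood ratio is 0.916/0.048 = 19.083.
Posterior odds = 0.22699 × 19.083 = 4.3318, so P(H|E) = 4.3318/(1+4.3318) = 0.8124. Then P(¬H|E) = 1 − 0.8124 = 0.1876.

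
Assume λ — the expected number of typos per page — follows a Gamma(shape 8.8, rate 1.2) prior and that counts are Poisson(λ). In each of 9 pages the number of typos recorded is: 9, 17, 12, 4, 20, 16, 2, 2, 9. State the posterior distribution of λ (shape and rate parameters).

Total count ∑xᵢ = 91 over n = 9 pages.
Gamma is conjugate to the Poisson likelihood: posterior is Gamma(shape = 8.8+91 = 99.8, rate = 1.2+9 = 10.2).

Posterior: Gamma(shape=99.8, rate=10.2)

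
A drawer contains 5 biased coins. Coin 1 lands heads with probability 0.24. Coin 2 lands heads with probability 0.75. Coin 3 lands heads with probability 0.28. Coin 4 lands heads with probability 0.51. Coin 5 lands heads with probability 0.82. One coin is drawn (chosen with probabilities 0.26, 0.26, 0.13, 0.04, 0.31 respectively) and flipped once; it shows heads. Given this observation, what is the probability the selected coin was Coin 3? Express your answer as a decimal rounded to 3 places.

Posterior probability ≈ 0.064

Tabulate prior·likelihood by source: [1] prior 0.26, lik 0.24, product 0.06240; [2] prior 0.26, lik 0.75, product 0.1950; [3] prior 0.13, lik 0.28, product 0.03640; [4] prior 0.04, lik 0.51, product 0.02040; [5] prior 0.31, lik 0.82, product 0.2542.
Normalizing constant = 0.56840; the posterior for Coin 3 is its product over the sum, 0.03640/0.56840 = 0.064.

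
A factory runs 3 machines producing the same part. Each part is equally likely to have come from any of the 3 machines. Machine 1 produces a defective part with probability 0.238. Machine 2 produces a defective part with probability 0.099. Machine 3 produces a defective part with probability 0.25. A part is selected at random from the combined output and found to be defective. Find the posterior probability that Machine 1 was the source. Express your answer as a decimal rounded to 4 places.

Posterior probability ≈ 0.4055

P(defective|M1) = 0.238; P(defective|M2) = 0.099; P(defective|M3) = 0.25.
Prior × likelihood for each source: 0.333333·0.238=0.07933, 0.333333·0.099=0.03300, 0.333333·0.25=0.08333. Summing gives P(defective) = 0.19567.
P(Machine 1 | defective) = 0.07933 / 0.19567 = 0.4055.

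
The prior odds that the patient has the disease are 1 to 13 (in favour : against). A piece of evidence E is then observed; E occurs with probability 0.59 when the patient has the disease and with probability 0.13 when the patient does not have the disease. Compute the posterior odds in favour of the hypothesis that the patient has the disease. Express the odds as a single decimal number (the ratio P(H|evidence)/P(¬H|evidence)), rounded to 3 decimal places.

Posterior odds ≈ 0.349

Prior odds = 1/13 = 0.076923. In log-odds, ln(0.076923) = -2.5649.
Add log likelihood ratio: ln(4.5385) = 1.5126.
Posterior log-odds = -1.0524, so posterior odds = exp(-1.0524) = 0.34911.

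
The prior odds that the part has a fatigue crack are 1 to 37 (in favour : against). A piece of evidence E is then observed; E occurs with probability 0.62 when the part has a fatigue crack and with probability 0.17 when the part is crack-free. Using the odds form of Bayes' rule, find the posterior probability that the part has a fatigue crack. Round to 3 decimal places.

Prior odds = 1/37 = 0.027027.
Likelihood ratio for E = 0.62/0.17 = 3.6471.
Posterior odds = prior odds × LR = 0.098569.
Posterior probability = odds/(1+odds) = 0.098569/1.0986 = 0.090.

Posterior probability ≈ 0.090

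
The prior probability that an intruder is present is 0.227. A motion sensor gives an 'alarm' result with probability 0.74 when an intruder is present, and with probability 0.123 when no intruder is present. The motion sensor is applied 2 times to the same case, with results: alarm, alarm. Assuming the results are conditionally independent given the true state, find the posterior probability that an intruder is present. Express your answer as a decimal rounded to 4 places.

Let H be the event that an intruder is present; start with P(H) = 0.227. P('alarm'|H) = 0.74, P('alarm'|¬H) = 0.123.
Update on result 1 ('alarm'): P(H) ← 0.74·0.2270 / (0.74·0.2270 + 0.123·0.7730) = 0.16798/0.26306 = 0.6386.
Update on result 2 ('alarm'): P(H) ← 0.74·0.6386 / (0.74·0.6386 + 0.123·0.3614) = 0.47254/0.51699 = 0.9140.

Posterior P(H) ≈ 0.9140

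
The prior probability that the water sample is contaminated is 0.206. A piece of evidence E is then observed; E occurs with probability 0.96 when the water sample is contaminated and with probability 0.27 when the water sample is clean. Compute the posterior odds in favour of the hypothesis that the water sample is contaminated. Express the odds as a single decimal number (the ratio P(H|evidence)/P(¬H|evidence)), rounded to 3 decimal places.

Posterior odds ≈ 0.922

Prior odds = 0.206/(1−0.206) = 0.25945.
Likelihood ratio for E = 0.96/0.27 = 3.5556.
Posterior odds = prior odds × LR = 0.92247.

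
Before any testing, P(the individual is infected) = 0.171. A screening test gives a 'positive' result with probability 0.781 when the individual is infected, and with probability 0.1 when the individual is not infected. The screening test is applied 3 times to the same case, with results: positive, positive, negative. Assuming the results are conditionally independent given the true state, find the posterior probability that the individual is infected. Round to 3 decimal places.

Posterior P(H) ≈ 0.754

With H the event that the individual is infected, the joint likelihood of the observed sequence is P(data|H) = 0.781·0.781·0.219 = 0.13358 and P(data|¬H) = 0.1·0.1·0.9 = 0.0090000.
Bayes: P(H|data) = 0.171·0.13358 / (0.171·0.13358 + 0.829·0.0090000) = 0.022842/0.030303 = 0.7538.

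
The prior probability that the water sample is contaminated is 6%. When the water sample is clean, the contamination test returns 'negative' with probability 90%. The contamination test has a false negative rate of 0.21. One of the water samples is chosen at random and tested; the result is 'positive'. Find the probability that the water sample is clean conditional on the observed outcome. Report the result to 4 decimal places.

Write H for 'the water sample is contaminated'. Prior odds H:¬H = 0.06/0.94 = 0.063830. For the 'positive' outcome, the likelihood ratio is 0.79/0.1 = 7.9000.
Posterior odds = 0.063830 × 7.9000 = 0.50426, so P(H|E) = 0.50426/(1+0.50426) = 0.3352. Then P(¬H|E) = 1 − 0.3352 = 0.6648.

P(¬H | E) ≈ 0.6648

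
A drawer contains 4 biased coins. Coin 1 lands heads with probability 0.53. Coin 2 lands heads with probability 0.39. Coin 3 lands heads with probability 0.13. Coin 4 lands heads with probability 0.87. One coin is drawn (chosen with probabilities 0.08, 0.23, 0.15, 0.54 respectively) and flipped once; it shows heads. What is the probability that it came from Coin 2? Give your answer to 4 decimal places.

Posterior probability ≈ 0.1444

Tabulate prior·likelihood by source: [1] prior 0.08, lik 0.53, product 0.04240; [2] prior 0.23, lik 0.39, product 0.08970; [3] prior 0.15, lik 0.13, product 0.01950; [4] prior 0.54, lik 0.87, product 0.4698.
Normalizing constant = 0.62140; the posterior for Coin 2 is its product over the sum, 0.08970/0.62140 = 0.1444.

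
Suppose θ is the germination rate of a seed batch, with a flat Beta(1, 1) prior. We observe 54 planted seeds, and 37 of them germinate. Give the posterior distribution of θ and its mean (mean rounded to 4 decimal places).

The binomial likelihood is conjugate to the Beta prior: with 37 successes and 17 failures, the posterior is Beta(1+37, 1+17) = Beta(38, 18).
Posterior mean = α/(α+β) = 38/56 = 0.6786.

Posterior: Beta(38, 18); mean ≈ 0.6786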